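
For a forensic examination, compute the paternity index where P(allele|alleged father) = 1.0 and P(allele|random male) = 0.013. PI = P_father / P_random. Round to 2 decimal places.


Paternity Index calculation:
PI = P(allele|father) / P(allele|random)
PI = 1.0 / 0.013
PI = 76.92

76.92


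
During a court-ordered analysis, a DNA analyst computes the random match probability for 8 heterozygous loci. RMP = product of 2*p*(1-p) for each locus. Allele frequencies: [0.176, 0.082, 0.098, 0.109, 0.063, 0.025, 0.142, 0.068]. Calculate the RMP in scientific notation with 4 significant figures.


Computing RMP for 8 loci:
Locus 1: 2 * 0.176 * 0.824 = 0.290048
Locus 2: 2 * 0.082 * 0.918 = 0.150552
Locus 3: 2 * 0.098 * 0.902 = 0.176792
Locus 4: 2 * 0.109 * 0.891 = 0.194238
Locus 5: 2 * 0.063 * 0.937 = 0.118062
Locus 6: 2 * 0.025 * 0.975 = 0.04875
Locus 7: 2 * 0.142 * 0.858 = 0.243672
Locus 8: 2 * 0.068 * 0.932 = 0.126752
RMP = 2.666e-07

2.666e-07


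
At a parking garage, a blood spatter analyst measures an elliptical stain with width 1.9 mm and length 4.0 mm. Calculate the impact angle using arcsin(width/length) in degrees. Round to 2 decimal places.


Blood spatter impact angle calculation:
width / length = 1.9 / 4.0 = 0.475
angle = arcsin(0.475)
angle = 28.36 degrees

28.36


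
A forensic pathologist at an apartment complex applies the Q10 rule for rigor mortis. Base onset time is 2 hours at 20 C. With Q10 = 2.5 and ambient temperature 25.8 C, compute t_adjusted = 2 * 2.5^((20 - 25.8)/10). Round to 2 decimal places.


Rigor mortis time adjustment:
Exponent = (T_ref - T_actual) / 10 = (20 - 25.8) / 10 = -0.58
Q10 factor = 2.5^-0.58 = 0.58775
t_adjusted = 2 * 0.58775 = 1.18 hours

1.18


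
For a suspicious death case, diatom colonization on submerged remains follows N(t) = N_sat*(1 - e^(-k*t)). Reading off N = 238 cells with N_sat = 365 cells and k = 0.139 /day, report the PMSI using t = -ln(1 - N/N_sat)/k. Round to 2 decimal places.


PMSI from diatom colonization curve:
N / N_sat = 238 / 365 = 0.652055
1 - N/N_sat = 0.347945
ln(1 - N/N_sat) = -1.055711
t = -ln(1 - N/N_sat) / k = -(-1.055711) / 0.139 = 7.60 days

7.60


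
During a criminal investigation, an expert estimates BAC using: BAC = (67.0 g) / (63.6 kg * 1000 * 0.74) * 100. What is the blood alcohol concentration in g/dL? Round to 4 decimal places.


Applying the Widmark formula:
BAC = (dose_g / (body_wt * 1000 * r)) * 100
Denominator = 63.6 * 1000 * 0.74 = 47064
BAC = (67.0 / 47064) * 100
BAC = 0.1424 g/dL

0.1424


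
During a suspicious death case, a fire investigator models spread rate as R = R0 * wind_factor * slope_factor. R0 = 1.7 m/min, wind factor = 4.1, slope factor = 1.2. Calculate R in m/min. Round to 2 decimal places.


Fire spread rate calculation:
R = R0 * wind_factor * slope_factor
= 1.7 * 4.1 * 1.2
= 6.97 * 1.2
= 8.36 m/min

8.36


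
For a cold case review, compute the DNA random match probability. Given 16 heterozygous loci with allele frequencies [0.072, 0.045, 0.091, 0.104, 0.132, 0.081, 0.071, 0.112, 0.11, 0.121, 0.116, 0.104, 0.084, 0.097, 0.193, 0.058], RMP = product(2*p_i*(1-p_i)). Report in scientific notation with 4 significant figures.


Computing RMP for 16 loci:
Locus 1: 2 * 0.072 * 0.928 = 0.133632
Locus 2: 2 * 0.045 * 0.955 = 0.08595
Locus 3: 2 * 0.091 * 0.909 = 0.165438
Locus 4: 2 * 0.104 * 0.896 = 0.186368
Locus 5: 2 * 0.132 * 0.868 = 0.229152
Locus 6: 2 * 0.081 * 0.919 = 0.148878
Locus 7: 2 * 0.071 * 0.929 = 0.131918
Locus 8: 2 * 0.112 * 0.888 = 0.198912
Locus 9: 2 * 0.11 * 0.89 = 0.1958
Locus 10: 2 * 0.121 * 0.879 = 0.212718
Locus 11: 2 * 0.116 * 0.884 = 0.205088
Locus 12: 2 * 0.104 * 0.896 = 0.186368
Locus 13: 2 * 0.084 * 0.916 = 0.153888
Locus 14: 2 * 0.097 * 0.903 = 0.175182
Locus 15: 2 * 0.193 * 0.807 = 0.311502
Locus 16: 2 * 0.058 * 0.942 = 0.109272
RMP = 4.631e-13

4.631e-13


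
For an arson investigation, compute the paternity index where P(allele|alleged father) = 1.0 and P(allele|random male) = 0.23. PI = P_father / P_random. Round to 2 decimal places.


Paternity Index calculation:
PI = P(allele|father) / P(allele|random)
PI = 1.0 / 0.23
PI = 4.35

4.35


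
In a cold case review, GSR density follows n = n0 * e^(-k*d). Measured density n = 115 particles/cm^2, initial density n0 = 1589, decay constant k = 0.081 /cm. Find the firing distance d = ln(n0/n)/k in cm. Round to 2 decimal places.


GSR distance calculation:
n0/n = 1589 / 115 = 13.817391
ln(n0/n) = 2.625928
d = 2.625928 / 0.081 = 32.42 cm

32.42


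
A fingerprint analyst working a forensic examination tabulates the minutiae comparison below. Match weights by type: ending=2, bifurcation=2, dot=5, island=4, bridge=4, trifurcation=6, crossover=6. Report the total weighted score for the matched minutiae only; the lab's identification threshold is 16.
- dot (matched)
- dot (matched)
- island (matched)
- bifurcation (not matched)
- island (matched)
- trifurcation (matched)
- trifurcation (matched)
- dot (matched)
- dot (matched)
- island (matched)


Weighted minutiae match score:
  dot: matched, +5 (running total 5)
  dot: matched, +5 (running total 10)
  island: matched, +4 (running total 14)
  bifurcation: not matched, +0
  island: matched, +4 (running total 18)
  trifurcation: matched, +6 (running total 24)
  trifurcation: matched, +6 (running total 30)
  dot: matched, +5 (running total 35)
  dot: matched, +5 (running total 40)
  island: matched, +4 (running total 44)
Total score = 44
Threshold = 16; verdict = identification

44


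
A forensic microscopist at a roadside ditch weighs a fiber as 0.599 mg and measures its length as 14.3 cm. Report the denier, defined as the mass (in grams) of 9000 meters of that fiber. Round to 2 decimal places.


Denier calculation:
Mass in grams = 0.599 mg / 1000 = 0.000599 g
Length in meters = 14.3 cm / 100 = 0.143 m
Linear density = mass / length = 0.000599 / 0.143 = 0.00418881 g/m
Denier = (g/m) * 9000 = 0.00418881 * 9000 = 37.70

37.70


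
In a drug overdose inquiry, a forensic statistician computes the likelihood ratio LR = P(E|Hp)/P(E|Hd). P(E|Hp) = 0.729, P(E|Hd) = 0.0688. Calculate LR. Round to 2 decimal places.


Likelihood ratio calculation:
LR = P(E|Hp) / P(E|Hd)
LR = 0.729 / 0.0688
LR = 10.60

10.60


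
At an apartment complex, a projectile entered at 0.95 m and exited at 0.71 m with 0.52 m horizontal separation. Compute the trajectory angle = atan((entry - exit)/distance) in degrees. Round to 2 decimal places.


Bullet trajectory angle:
Height difference = 0.95 - 0.71 = 0.24 m
angle = atan(0.24 / 0.52)
angle = atan(0.461538)
angle = 24.78 degrees

24.78


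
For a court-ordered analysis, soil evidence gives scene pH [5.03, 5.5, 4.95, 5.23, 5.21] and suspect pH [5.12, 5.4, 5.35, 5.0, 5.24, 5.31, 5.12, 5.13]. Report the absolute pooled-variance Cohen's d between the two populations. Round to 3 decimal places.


Pooled-variance Cohen's d for soil pH comparison:
Scene mean = 25.92 / 5 = 5.184
Suspect mean = 41.67 / 8 = 5.20875
Scene sample variance s_s^2 = 0.04528
Suspect sample variance s_c^2 = 0.019041
Pooled variance = ((n_s-1)*s_s^2 + (n_c-1)*s_c^2) / (n_s + n_c - 2) = 0.028582
Pooled SD = sqrt(0.028582) = 0.169062
Mean difference = -0.02475
|d| = |-0.02475| / 0.169062 = 0.146

0.146


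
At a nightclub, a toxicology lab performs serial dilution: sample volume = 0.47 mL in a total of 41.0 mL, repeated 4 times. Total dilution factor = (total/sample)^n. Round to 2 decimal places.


Dilution factor calculation:
Single dilution = V_total / V_sample = 41.0 / 0.47 ≈ 87.234043
Number of dilutions = 4
Total DF = (41.0 / 0.47)^4 (full precision, rounded at the end) = 57908723.95

57908723.95


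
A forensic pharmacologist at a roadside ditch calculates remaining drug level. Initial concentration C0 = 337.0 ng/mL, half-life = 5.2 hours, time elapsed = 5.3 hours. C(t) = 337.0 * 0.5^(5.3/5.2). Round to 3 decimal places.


Drug concentration decay:
Number of half-lives = t / t_half = 5.3 / 5.2 = 1.019231
Decay factor = 0.5^1.019231 = 0.49337927
C(t) = 337.0 * 0.49337927 = 166.269 ng/mL

166.269


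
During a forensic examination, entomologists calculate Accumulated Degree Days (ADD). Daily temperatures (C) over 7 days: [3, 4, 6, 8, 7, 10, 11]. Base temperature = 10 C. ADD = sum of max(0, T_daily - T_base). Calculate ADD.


Computing ADD day by day:
Day 1: max(0, 3 - 10) = 0
Day 2: max(0, 4 - 10) = 0
Day 3: max(0, 6 - 10) = 0
Day 4: max(0, 8 - 10) = 0
Day 5: max(0, 7 - 10) = 0
Day 6: max(0, 10 - 10) = 0
Day 7: max(0, 11 - 10) = 1
Total ADD = 1

1


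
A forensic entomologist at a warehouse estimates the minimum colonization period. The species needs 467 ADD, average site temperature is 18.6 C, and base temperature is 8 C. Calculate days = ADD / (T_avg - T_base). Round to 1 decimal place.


Insect development time:
Effective temperature = avg_temp - T_base = 18.6 - 8 = 10.6 C
Days = ADD / effective_temp = 467 / 10.6 = 44.1 days

44.1


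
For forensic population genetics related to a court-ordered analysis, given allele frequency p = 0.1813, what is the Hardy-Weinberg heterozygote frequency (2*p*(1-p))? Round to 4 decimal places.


Hardy-Weinberg heterozygote frequency:
q = 1 - p = 1 - 0.1813 = 0.8187
2pq = 2 * 0.1813 * 0.8187 = 0.2969

0.2969


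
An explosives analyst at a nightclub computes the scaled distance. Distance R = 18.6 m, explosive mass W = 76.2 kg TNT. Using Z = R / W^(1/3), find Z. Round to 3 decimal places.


Scaled distance calculation:
W^(1/3) = 76.2^(1/3) = 4.239536
Z = R / W^(1/3) = 18.6 / 4.239536
Z = 4.387 m/kg^(1/3)

4.387


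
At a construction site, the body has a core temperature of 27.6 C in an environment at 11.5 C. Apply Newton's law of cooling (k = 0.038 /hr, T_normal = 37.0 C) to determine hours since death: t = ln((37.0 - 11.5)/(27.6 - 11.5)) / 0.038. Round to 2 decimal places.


Using Newton's law of cooling:
t = ln((T_normal - T_ambient) / (T_body - T_ambient)) / k
T_normal - T_ambient = 25.5
T_body - T_ambient = 16.1
Ratio = 1.583851
ln(ratio) = 0.459859
t = 0.459859 / 0.038 = 12.10 hours

12.10


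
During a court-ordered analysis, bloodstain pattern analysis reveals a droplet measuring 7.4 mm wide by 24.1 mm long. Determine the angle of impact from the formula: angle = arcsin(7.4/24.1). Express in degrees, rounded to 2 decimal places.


Blood spatter impact angle calculation:
width / length = 7.4 / 24.1 = 0.307054
angle = arcsin(0.307054)
angle = 17.88 degrees

17.88


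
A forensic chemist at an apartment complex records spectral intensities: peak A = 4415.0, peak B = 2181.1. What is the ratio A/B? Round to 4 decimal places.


Spectral peak ratio:
Peak A = 4415.0 counts
Peak B = 2181.1 counts
Ratio = 4415.0 / 2181.1 = 2.0242

2.0242


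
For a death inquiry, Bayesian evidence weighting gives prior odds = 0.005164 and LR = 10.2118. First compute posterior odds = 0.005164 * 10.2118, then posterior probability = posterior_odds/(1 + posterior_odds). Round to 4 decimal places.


Bayesian evidence evaluation:
Posterior odds = prior_odds * LR = 0.005164 * 10.2118 = 0.05273374
Posterior probability = posterior_odds / (1 + posterior_odds)
= 0.05273374 / (1 + 0.05273374)
= 0.05273374 / 1.05273374
= 0.0501

0.0501


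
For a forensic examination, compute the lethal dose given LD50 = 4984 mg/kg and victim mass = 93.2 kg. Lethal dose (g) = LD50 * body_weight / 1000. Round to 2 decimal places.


Lethal dose calculation:
Lethal dose = LD50 * body_weight / 1000
= 4984 * 93.2 / 1000
= 464508.8 / 1000
= 464.51 g

464.51


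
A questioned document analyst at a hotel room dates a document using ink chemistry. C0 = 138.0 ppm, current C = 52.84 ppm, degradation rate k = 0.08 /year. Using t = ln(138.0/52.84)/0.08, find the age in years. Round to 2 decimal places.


Document age estimation:
C0/C = 138.0 / 52.84 = 2.611658
ln(C0/C) = 0.959985
t = 0.959985 / 0.08 = 12.00 years

12.00


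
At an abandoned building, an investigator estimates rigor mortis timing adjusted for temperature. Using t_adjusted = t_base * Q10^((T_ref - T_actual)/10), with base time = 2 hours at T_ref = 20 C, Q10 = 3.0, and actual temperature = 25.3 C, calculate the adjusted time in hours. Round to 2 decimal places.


Rigor mortis time adjustment:
Exponent = (T_ref - T_actual) / 10 = (20 - 25.3) / 10 = -0.53
Q10 factor = 3.0^-0.53 = 0.55863
t_adjusted = 2 * 0.55863 = 1.12 hours

1.12


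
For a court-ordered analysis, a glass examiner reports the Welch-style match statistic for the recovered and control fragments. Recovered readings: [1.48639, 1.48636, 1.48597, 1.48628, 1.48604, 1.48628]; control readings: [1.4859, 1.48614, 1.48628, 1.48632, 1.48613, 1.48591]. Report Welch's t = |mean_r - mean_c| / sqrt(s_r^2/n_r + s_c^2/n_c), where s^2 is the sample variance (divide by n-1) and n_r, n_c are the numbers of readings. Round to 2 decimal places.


Welch's t-criterion for glass RI comparison:
Recovered mean = sum / n_r = 8.91732 / 6 = 1.48622
Control mean = sum / n_c = 8.91668 / 6 = 1.4861133
Recovered sample variance s_r^2 = 3.012e-08
Control sample variance s_c^2 = 3.16667e-08
Welch SE (unpooled) = sqrt(s_r^2/n_r + s_c^2/n_c) = sqrt(5.02e-09 + 5.27778e-09) = sqrt(1.02978e-08) = 0.000101478
|mean_r - mean_c| = 0.000106667
t = 0.000106667 / 0.000101478 = 1.05

1.05


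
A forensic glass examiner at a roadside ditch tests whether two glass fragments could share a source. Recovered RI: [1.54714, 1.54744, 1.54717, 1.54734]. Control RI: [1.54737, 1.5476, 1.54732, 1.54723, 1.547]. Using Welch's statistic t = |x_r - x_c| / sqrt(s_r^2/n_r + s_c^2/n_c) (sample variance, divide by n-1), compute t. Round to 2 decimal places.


Welch's t-criterion for glass RI comparison:
Recovered mean = sum / n_r = 6.18909 / 4 = 1.5472725
Control mean = sum / n_c = 7.73652 / 5 = 1.547304
Recovered sample variance s_r^2 = 2.0225e-08
Control sample variance s_c^2 = 4.753e-08
Welch SE (unpooled) = sqrt(s_r^2/n_r + s_c^2/n_c) = sqrt(5.05625e-09 + 9.506e-09) = sqrt(1.45622e-08) = 0.000120674
|mean_r - mean_c| = 3.15e-05
t = 3.15e-05 / 0.000120674 = 0.26

0.26


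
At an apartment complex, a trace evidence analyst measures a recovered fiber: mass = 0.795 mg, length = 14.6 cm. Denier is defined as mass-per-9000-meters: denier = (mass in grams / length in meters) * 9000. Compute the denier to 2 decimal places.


Denier calculation:
Mass in grams = 0.795 mg / 1000 = 0.000795 g
Length in meters = 14.6 cm / 100 = 0.146 m
Linear density = mass / length = 0.000795 / 0.146 = 0.00544521 g/m
Denier = (g/m) * 9000 = 0.00544521 * 9000 = 49.01

49.01


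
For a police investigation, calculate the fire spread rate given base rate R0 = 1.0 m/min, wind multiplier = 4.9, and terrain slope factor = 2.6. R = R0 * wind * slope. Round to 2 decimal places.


Fire spread rate calculation:
R = R0 * wind_factor * slope_factor
= 1.0 * 4.9 * 2.6
= 4.9 * 2.6
= 12.74 m/min

12.74


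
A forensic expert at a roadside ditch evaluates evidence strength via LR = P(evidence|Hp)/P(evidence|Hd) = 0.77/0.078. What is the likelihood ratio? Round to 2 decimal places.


Likelihood ratio calculation:
LR = P(E|Hp) / P(E|Hd)
LR = 0.77 / 0.078
LR = 9.87

9.87


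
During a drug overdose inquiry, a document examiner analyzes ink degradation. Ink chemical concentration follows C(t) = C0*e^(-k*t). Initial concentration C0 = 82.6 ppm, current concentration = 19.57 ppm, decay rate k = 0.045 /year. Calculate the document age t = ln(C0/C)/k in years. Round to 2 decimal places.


Document age estimation:
C0/C = 82.6 / 19.57 = 4.220746
ln(C0/C) = 1.440012
t = 1.440012 / 0.045 = 32.00 years

32.00


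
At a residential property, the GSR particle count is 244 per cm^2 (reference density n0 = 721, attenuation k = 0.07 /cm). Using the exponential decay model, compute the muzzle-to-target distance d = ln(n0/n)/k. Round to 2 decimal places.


GSR distance calculation:
n0/n = 721 / 244 = 2.954918
ln(n0/n) = 1.083471
d = 1.083471 / 0.07 = 15.48 cm

15.48


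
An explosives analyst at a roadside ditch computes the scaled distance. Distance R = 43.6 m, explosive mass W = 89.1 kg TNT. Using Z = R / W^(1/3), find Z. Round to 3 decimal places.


Scaled distance calculation:
W^(1/3) = 89.1^(1/3) = 4.466417
Z = R / W^(1/3) = 43.6 / 4.466417
Z = 9.762 m/kg^(1/3)

9.762


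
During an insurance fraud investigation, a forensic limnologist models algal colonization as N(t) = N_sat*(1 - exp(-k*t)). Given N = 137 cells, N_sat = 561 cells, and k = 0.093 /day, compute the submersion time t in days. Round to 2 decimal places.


PMSI from diatom colonization curve:
N / N_sat = 137 / 561 = 0.244207
1 - N/N_sat = 0.755793
ln(1 - N/N_sat) = -0.279988
t = -ln(1 - N/N_sat) / k = -(-0.279988) / 0.093 = 3.01 days

3.01


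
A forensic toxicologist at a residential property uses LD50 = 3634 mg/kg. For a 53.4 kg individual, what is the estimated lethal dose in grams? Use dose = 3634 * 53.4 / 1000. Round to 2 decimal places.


Lethal dose calculation:
Lethal dose = LD50 * body_weight / 1000
= 3634 * 53.4 / 1000
= 194055.6 / 1000
= 194.06 g

194.06


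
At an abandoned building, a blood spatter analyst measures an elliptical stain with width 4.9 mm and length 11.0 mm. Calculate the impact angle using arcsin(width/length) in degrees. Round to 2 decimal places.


Blood spatter impact angle calculation:
width / length = 4.9 / 11.0 = 0.445455
angle = arcsin(0.445455)
angle = 26.45 degrees

26.45


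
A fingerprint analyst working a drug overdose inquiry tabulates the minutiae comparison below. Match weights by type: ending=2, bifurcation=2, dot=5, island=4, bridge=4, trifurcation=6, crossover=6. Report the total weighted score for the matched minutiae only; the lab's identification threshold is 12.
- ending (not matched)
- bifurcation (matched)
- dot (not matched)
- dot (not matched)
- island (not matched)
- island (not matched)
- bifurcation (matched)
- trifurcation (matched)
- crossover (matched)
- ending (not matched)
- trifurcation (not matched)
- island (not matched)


Weighted minutiae match score:
  ending: not matched, +0
  bifurcation: matched, +2 (running total 2)
  dot: not matched, +0
  dot: not matched, +0
  island: not matched, +0
  island: not matched, +0
  bifurcation: matched, +2 (running total 4)
  trifurcation: matched, +6 (running total 10)
  crossover: matched, +6 (running total 16)
  ending: not matched, +0
  trifurcation: not matched, +0
  island: not matched, +0
Total score = 16
Threshold = 12; verdict = identification

16


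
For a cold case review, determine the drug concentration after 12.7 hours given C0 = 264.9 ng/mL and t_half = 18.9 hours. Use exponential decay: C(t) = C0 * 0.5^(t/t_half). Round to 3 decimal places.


Drug concentration decay:
Number of half-lives = t / t_half = 12.7 / 18.9 = 0.671958
Decay factor = 0.5^0.671958 = 0.62765427
C(t) = 264.9 * 0.62765427 = 166.266 ng/mL

166.266


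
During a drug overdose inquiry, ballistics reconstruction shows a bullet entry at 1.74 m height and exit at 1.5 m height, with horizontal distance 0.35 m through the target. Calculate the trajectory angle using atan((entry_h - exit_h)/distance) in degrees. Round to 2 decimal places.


Bullet trajectory angle:
Height difference = 1.74 - 1.5 = 0.24 m
angle = atan(0.24 / 0.35)
angle = atan(0.685714)
angle = 34.44 degrees

34.44


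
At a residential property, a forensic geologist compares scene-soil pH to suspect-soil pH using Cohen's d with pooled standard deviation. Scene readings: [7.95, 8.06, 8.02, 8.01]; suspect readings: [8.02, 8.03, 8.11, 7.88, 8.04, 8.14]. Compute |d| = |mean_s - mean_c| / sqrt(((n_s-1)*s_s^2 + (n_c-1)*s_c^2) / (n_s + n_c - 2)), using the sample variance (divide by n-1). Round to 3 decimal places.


Pooled-variance Cohen's d for soil pH comparison:
Scene mean = 32.04 / 4 = 8.01
Suspect mean = 48.22 / 6 = 8.036667
Scene sample variance s_s^2 = 0.002067
Suspect sample variance s_c^2 = 0.008187
Pooled variance = ((n_s-1)*s_s^2 + (n_c-1)*s_c^2) / (n_s + n_c - 2) = 0.005892
Pooled SD = sqrt(0.005892) = 0.076759
Mean difference = -0.026667
|d| = |-0.026667| / 0.076759 = 0.347

0.347


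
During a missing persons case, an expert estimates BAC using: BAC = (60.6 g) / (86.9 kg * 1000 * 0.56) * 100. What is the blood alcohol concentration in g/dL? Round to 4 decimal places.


Applying the Widmark formula:
BAC = (dose_g / (body_wt * 1000 * r)) * 100
Denominator = 86.9 * 1000 * 0.56 = 48664
BAC = (60.6 / 48664) * 100
BAC = 0.1245 g/dL

0.1245


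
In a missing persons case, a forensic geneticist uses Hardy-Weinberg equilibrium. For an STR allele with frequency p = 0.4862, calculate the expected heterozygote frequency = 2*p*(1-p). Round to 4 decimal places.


Hardy-Weinberg heterozygote frequency:
q = 1 - p = 1 - 0.4862 = 0.5138
2pq = 2 * 0.4862 * 0.5138 = 0.4996

0.4996


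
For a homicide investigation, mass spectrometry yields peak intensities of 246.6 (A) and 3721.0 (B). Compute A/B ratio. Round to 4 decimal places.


Spectral peak ratio:
Peak A = 246.6 counts
Peak B = 3721.0 counts
Ratio = 246.6 / 3721.0 = 0.0663

0.0663


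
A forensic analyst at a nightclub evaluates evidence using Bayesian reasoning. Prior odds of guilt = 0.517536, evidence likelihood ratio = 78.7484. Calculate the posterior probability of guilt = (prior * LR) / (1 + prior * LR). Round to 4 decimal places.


Bayesian evidence evaluation:
Posterior odds = prior_odds * LR = 0.517536 * 78.7484 = 40.75513
Posterior probability = posterior_odds / (1 + posterior_odds)
= 40.75513 / (1 + 40.75513)
= 40.75513 / 41.75513
= 0.9761

0.9761


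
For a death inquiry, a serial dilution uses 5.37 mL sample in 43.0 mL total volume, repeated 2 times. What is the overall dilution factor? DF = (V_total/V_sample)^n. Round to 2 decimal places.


Dilution factor calculation:
Single dilution = V_total / V_sample = 43.0 / 5.37 ≈ 8.007449
Number of dilutions = 2
Total DF = (43.0 / 5.37)^2 (full precision, rounded at the end) = 64.12

64.12


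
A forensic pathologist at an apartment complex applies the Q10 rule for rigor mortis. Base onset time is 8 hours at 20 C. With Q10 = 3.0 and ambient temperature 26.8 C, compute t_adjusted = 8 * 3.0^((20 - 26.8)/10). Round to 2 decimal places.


Rigor mortis time adjustment:
Exponent = (T_ref - T_actual) / 10 = (20 - 26.8) / 10 = -0.68
Q10 factor = 3.0^-0.68 = 0.47376
t_adjusted = 8 * 0.47376 = 3.79 hours

3.79


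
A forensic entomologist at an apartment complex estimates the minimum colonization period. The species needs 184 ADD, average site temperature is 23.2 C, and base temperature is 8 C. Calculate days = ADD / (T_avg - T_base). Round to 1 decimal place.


Insect development time:
Effective temperature = avg_temp - T_base = 23.2 - 8 = 15.2 C
Days = ADD / effective_temp = 184 / 15.2 = 12.1 days

12.1


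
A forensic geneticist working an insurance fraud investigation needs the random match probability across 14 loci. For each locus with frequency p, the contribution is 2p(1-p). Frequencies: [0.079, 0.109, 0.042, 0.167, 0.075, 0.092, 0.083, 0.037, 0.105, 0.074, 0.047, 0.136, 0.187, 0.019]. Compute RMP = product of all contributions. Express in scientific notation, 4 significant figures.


Computing RMP for 14 loci:
Locus 1: 2 * 0.079 * 0.921 = 0.145518
Locus 2: 2 * 0.109 * 0.891 = 0.194238
Locus 3: 2 * 0.042 * 0.958 = 0.080472
Locus 4: 2 * 0.167 * 0.833 = 0.278222
Locus 5: 2 * 0.075 * 0.925 = 0.13875
Locus 6: 2 * 0.092 * 0.908 = 0.167072
Locus 7: 2 * 0.083 * 0.917 = 0.152222
Locus 8: 2 * 0.037 * 0.963 = 0.071262
Locus 9: 2 * 0.105 * 0.895 = 0.18795
Locus 10: 2 * 0.074 * 0.926 = 0.137048
Locus 11: 2 * 0.047 * 0.953 = 0.089582
Locus 12: 2 * 0.136 * 0.864 = 0.235008
Locus 13: 2 * 0.187 * 0.813 = 0.304062
Locus 14: 2 * 0.019 * 0.981 = 0.037278
RMP = 9.781e-13

9.781e-13


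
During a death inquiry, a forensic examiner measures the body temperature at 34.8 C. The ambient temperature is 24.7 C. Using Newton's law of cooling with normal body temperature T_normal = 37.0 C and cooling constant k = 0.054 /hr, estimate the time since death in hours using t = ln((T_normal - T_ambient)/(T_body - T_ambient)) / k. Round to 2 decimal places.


Using Newton's law of cooling:
t = ln((T_normal - T_ambient) / (T_body - T_ambient)) / k
T_normal - T_ambient = 12.3
T_body - T_ambient = 10.1
Ratio = 1.217822
ln(ratio) = 0.197064
t = 0.197064 / 0.054 = 3.65 hours

3.65


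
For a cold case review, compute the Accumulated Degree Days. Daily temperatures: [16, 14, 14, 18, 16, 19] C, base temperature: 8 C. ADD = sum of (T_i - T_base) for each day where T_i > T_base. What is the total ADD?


Computing ADD day by day:
Day 1: max(0, 16 - 8) = 8
Day 2: max(0, 14 - 8) = 6
Day 3: max(0, 14 - 8) = 6
Day 4: max(0, 18 - 8) = 10
Day 5: max(0, 16 - 8) = 8
Day 6: max(0, 19 - 8) = 11
Total ADD = 49

49


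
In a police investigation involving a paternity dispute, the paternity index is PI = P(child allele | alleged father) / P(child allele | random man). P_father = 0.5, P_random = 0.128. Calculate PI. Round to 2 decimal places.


Paternity Index calculation:
PI = P(allele|father) / P(allele|random)
PI = 0.5 / 0.128
PI = 3.91

3.91


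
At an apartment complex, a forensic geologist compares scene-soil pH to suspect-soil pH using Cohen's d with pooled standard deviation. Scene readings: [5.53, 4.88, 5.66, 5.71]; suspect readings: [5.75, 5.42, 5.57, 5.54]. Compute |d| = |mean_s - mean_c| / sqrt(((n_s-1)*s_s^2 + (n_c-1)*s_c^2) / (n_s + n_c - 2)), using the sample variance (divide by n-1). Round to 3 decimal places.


Pooled-variance Cohen's d for soil pH comparison:
Scene mean = 21.78 / 4 = 5.445
Suspect mean = 22.28 / 4 = 5.57
Scene sample variance s_s^2 = 0.147633
Suspect sample variance s_c^2 = 0.0186
Pooled variance = ((n_s-1)*s_s^2 + (n_c-1)*s_c^2) / (n_s + n_c - 2) = 0.083117
Pooled SD = sqrt(0.083117) = 0.2883
Mean difference = -0.125
|d| = |-0.125| / 0.2883 = 0.434

0.434


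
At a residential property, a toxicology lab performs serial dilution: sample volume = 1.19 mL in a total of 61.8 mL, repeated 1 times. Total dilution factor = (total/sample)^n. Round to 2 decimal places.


Dilution factor calculation:
Single dilution = V_total / V_sample = 61.8 / 1.19 ≈ 51.932773
Number of dilutions = 1
Total DF = (61.8 / 1.19)^1 (full precision, rounded at the end) = 51.93

51.93


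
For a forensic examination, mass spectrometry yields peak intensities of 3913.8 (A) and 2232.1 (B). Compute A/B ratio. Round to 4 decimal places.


Spectral peak ratio:
Peak A = 3913.8 counts
Peak B = 2232.1 counts
Ratio = 3913.8 / 2232.1 = 1.7534

1.7534


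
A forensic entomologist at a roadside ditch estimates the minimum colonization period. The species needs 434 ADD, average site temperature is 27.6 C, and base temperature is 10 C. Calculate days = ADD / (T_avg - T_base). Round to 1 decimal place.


Insect development time:
Effective temperature = avg_temp - T_base = 27.6 - 10 = 17.6 C
Days = ADD / effective_temp = 434 / 17.6 = 24.7 days

24.7


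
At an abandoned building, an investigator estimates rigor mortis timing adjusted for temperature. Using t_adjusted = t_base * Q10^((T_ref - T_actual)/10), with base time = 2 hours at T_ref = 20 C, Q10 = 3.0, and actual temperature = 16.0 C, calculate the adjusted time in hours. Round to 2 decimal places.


Rigor mortis time adjustment:
Exponent = (T_ref - T_actual) / 10 = (20 - 16.0) / 10 = 0.4
Q10 factor = 3.0^0.4 = 1.55185
t_adjusted = 2 * 1.55185 = 3.10 hours

3.10


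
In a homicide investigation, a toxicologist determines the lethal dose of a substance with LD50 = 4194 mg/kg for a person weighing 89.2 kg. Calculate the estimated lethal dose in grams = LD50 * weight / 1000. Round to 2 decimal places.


Lethal dose calculation:
Lethal dose = LD50 * body_weight / 1000
= 4194 * 89.2 / 1000
= 374104.8 / 1000
= 374.10 g

374.10


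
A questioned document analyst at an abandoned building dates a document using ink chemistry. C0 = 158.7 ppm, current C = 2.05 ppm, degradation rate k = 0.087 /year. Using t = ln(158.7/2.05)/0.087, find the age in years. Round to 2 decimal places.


Document age estimation:
C0/C = 158.7 / 2.05 = 77.414634
ln(C0/C) = 4.349176
t = 4.349176 / 0.087 = 49.99 years

49.99


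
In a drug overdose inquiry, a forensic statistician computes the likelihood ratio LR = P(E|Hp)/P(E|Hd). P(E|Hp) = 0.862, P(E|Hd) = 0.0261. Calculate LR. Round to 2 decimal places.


Likelihood ratio calculation:
LR = P(E|Hp) / P(E|Hd)
LR = 0.862 / 0.0261
LR = 33.03

33.03


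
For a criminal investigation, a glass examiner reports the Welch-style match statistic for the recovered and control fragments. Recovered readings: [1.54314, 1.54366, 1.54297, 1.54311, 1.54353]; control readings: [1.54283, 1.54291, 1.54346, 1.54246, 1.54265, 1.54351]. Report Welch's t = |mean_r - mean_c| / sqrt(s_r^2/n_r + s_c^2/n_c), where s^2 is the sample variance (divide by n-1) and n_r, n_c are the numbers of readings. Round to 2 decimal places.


Welch's t-criterion for glass RI comparison:
Recovered mean = sum / n_r = 7.71641 / 5 = 1.543282
Control mean = sum / n_c = 9.25782 / 6 = 1.54297
Recovered sample variance s_r^2 = 8.787e-08
Control sample variance s_c^2 = 1.8348e-07
Welch SE (unpooled) = sqrt(s_r^2/n_r + s_c^2/n_c) = sqrt(1.7574e-08 + 3.058e-08) = sqrt(4.8154e-08) = 0.00021944
|mean_r - mean_c| = 0.000312
t = 0.000312 / 0.00021944 = 1.42

1.42


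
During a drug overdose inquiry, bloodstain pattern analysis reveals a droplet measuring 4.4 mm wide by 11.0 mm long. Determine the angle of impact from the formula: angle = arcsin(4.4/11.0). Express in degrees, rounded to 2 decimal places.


Blood spatter impact angle calculation:
width / length = 4.4 / 11.0 = 0.4
angle = arcsin(0.4)
angle = 23.58 degrees

23.58


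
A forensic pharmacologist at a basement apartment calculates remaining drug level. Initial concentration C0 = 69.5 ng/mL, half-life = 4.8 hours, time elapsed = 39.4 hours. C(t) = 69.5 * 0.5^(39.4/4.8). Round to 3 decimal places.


Drug concentration decay:
Number of half-lives = t / t_half = 39.4 / 4.8 = 8.208333
Decay factor = 0.5^8.208333 = 0.003381
C(t) = 69.5 * 0.003381 = 0.235 ng/mL

0.235


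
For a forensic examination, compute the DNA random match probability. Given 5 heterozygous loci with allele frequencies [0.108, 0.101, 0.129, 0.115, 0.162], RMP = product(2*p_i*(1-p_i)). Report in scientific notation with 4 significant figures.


Computing RMP for 5 loci:
Locus 1: 2 * 0.108 * 0.892 = 0.192672
Locus 2: 2 * 0.101 * 0.899 = 0.181598
Locus 3: 2 * 0.129 * 0.871 = 0.224718
Locus 4: 2 * 0.115 * 0.885 = 0.20355
Locus 5: 2 * 0.162 * 0.838 = 0.271512
RMP = 4.345e-04

4.345e-04


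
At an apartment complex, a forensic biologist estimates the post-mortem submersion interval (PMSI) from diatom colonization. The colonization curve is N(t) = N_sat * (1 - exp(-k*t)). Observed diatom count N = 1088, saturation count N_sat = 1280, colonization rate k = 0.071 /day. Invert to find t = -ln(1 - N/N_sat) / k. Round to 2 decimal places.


PMSI from diatom colonization curve:
N / N_sat = 1088 / 1280 = 0.85
1 - N/N_sat = 0.15
ln(1 - N/N_sat) = -1.89712
t = -ln(1 - N/N_sat) / k = -(-1.89712) / 0.071 = 26.72 days

26.72


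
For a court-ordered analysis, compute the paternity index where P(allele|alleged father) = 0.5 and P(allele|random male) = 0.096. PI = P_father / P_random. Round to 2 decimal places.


Paternity Index calculation:
PI = P(allele|father) / P(allele|random)
PI = 0.5 / 0.096
PI = 5.21

5.21


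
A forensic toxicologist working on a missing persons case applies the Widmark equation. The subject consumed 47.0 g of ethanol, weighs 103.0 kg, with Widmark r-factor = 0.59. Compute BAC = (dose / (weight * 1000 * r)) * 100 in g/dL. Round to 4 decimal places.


Applying the Widmark formula:
BAC = (dose_g / (body_wt * 1000 * r)) * 100
Denominator = 103.0 * 1000 * 0.59 = 60770
BAC = (47.0 / 60770) * 100
BAC = 0.0773 g/dL

0.0773


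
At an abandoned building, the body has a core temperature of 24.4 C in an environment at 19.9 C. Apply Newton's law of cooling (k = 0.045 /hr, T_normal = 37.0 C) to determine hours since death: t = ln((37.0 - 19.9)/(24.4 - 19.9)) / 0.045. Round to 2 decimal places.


Using Newton's law of cooling:
t = ln((T_normal - T_ambient) / (T_body - T_ambient)) / k
T_normal - T_ambient = 17.1
T_body - T_ambient = 4.5
Ratio = 3.8
ln(ratio) = 1.335001
t = 1.335001 / 0.045 = 29.67 hours

29.67


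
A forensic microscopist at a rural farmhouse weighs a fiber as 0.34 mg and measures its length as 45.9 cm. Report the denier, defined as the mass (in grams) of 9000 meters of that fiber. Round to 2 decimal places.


Denier calculation:
Mass in grams = 0.34 mg / 1000 = 0.00034 g
Length in meters = 45.9 cm / 100 = 0.459 m
Linear density = mass / length = 0.00034 / 0.459 = 0.00074074 g/m
Denier = (g/m) * 9000 = 0.00074074 * 9000 = 6.67

6.67


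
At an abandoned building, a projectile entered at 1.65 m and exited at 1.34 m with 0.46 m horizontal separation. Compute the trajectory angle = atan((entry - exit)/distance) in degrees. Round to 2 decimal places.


Bullet trajectory angle:
Height difference = 1.65 - 1.34 = 0.31 m
angle = atan(0.31 / 0.46)
angle = atan(0.673913)
angle = 33.98 degrees

33.98


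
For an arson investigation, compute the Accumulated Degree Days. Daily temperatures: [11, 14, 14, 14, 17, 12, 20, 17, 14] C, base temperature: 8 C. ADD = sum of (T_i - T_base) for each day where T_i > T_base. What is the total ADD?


Computing ADD day by day:
Day 1: max(0, 11 - 8) = 3
Day 2: max(0, 14 - 8) = 6
Day 3: max(0, 14 - 8) = 6
Day 4: max(0, 14 - 8) = 6
Day 5: max(0, 17 - 8) = 9
Day 6: max(0, 12 - 8) = 4
Day 7: max(0, 20 - 8) = 12
Day 8: max(0, 17 - 8) = 9
Day 9: max(0, 14 - 8) = 6
Total ADD = 61

61


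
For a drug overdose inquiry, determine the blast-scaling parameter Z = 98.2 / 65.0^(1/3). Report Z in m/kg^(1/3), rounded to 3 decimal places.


Scaled distance calculation:
W^(1/3) = 65.0^(1/3) = 4.020726
Z = R / W^(1/3) = 98.2 / 4.020726
Z = 24.423 m/kg^(1/3)

24.423


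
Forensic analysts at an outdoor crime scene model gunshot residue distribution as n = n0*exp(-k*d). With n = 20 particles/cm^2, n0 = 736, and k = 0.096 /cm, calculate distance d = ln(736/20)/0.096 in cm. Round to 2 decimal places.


GSR distance calculation:
n0/n = 736 / 20 = 36.8
ln(n0/n) = 3.605498
d = 3.605498 / 0.096 = 37.56 cm

37.56


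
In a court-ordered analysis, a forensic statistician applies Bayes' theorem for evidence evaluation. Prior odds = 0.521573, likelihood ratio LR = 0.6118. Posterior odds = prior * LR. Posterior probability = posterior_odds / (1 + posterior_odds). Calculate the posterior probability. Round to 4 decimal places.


Bayesian evidence evaluation:
Posterior odds = prior_odds * LR = 0.521573 * 0.6118 = 0.3190984
Posterior probability = posterior_odds / (1 + posterior_odds)
= 0.3190984 / (1 + 0.3190984)
= 0.3190984 / 1.3190984
= 0.2419

0.2419


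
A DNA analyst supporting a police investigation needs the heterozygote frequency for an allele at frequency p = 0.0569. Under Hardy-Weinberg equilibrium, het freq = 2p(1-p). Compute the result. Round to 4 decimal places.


Hardy-Weinberg heterozygote frequency:
q = 1 - p = 1 - 0.0569 = 0.9431
2pq = 2 * 0.0569 * 0.9431 = 0.1073

0.1073


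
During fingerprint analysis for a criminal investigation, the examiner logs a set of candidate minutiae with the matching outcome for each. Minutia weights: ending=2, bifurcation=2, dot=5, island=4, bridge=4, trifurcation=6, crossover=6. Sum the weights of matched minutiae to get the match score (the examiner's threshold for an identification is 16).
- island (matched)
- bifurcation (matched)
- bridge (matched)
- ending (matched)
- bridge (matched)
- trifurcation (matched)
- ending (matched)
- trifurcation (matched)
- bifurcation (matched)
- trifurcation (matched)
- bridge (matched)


Weighted minutiae match score:
  island: matched, +4 (running total 4)
  bifurcation: matched, +2 (running total 6)
  bridge: matched, +4 (running total 10)
  ending: matched, +2 (running total 12)
  bridge: matched, +4 (running total 16)
  trifurcation: matched, +6 (running total 22)
  ending: matched, +2 (running total 24)
  trifurcation: matched, +6 (running total 30)
  bifurcation: matched, +2 (running total 32)
  trifurcation: matched, +6 (running total 38)
  bridge: matched, +4 (running total 42)
Total score = 42
Threshold = 16; verdict = identification

42


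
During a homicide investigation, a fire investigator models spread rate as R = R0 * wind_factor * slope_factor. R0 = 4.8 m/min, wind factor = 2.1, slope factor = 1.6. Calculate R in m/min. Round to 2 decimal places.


Fire spread rate calculation:
R = R0 * wind_factor * slope_factor
= 4.8 * 2.1 * 1.6
= 10.08 * 1.6
= 16.13 m/min

16.13


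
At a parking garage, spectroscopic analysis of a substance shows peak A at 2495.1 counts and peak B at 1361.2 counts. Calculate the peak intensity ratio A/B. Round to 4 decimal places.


Spectral peak ratio:
Peak A = 2495.1 counts
Peak B = 1361.2 counts
Ratio = 2495.1 / 1361.2 = 1.8330

1.8330


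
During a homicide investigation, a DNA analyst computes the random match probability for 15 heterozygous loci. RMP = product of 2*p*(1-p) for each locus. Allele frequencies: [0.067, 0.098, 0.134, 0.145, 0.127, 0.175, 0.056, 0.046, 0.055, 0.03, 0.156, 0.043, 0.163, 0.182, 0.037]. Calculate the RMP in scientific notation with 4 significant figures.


Computing RMP for 15 loci:
Locus 1: 2 * 0.067 * 0.933 = 0.125022
Locus 2: 2 * 0.098 * 0.902 = 0.176792
Locus 3: 2 * 0.134 * 0.866 = 0.232088
Locus 4: 2 * 0.145 * 0.855 = 0.24795
Locus 5: 2 * 0.127 * 0.873 = 0.221742
Locus 6: 2 * 0.175 * 0.825 = 0.28875
Locus 7: 2 * 0.056 * 0.944 = 0.105728
Locus 8: 2 * 0.046 * 0.954 = 0.087768
Locus 9: 2 * 0.055 * 0.945 = 0.10395
Locus 10: 2 * 0.03 * 0.97 = 0.0582
Locus 11: 2 * 0.156 * 0.844 = 0.263328
Locus 12: 2 * 0.043 * 0.957 = 0.082302
Locus 13: 2 * 0.163 * 0.837 = 0.272862
Locus 14: 2 * 0.182 * 0.818 = 0.297752
Locus 15: 2 * 0.037 * 0.963 = 0.071262
RMP = 5.737e-13

5.737e-13


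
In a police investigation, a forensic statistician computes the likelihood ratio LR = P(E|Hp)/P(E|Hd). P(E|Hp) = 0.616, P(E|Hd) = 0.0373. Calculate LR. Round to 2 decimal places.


Likelihood ratio calculation:
LR = P(E|Hp) / P(E|Hd)
LR = 0.616 / 0.0373
LR = 16.51

16.51


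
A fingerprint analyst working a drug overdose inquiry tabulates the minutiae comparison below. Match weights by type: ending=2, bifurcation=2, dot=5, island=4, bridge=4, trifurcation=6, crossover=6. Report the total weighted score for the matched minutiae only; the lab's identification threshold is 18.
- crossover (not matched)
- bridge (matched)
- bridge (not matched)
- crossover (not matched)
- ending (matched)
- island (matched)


Weighted minutiae match score:
  crossover: not matched, +0
  bridge: matched, +4 (running total 4)
  bridge: not matched, +0
  crossover: not matched, +0
  ending: matched, +2 (running total 6)
  island: matched, +4 (running total 10)
Total score = 10
Threshold = 18; verdict = inconclusive

10


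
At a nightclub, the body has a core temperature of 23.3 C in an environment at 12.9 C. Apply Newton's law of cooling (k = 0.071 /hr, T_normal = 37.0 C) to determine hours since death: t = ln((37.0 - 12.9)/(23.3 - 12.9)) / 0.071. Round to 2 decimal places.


Using Newton's law of cooling:
t = ln((T_normal - T_ambient) / (T_body - T_ambient)) / k
T_normal - T_ambient = 24.1
T_body - T_ambient = 10.4
Ratio = 2.317308
ln(ratio) = 0.840406
t = 0.840406 / 0.071 = 11.84 hours

11.84


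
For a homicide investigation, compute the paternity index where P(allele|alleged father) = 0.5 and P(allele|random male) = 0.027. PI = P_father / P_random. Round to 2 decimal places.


Paternity Index calculation:
PI = P(allele|father) / P(allele|random)
PI = 0.5 / 0.027
PI = 18.52

18.52


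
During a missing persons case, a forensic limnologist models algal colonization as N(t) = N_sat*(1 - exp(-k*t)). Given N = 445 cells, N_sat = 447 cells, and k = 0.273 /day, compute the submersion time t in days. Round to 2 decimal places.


PMSI from diatom colonization curve:
N / N_sat = 445 / 447 = 0.995526
1 - N/N_sat = 0.004474
ln(1 - N/N_sat) = -5.409472
t = -ln(1 - N/N_sat) / k = -(-5.409472) / 0.273 = 19.81 days

19.81
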